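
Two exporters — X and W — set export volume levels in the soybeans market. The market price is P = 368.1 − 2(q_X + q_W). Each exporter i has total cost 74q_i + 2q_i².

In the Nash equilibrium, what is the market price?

Exporter X's profit: π = q_X(368.1 − 2(q_X + q_W)) − 74q_X − 2q_X².
∂π/∂q_X = 294.1 − 8q_X − 2q_W = 0, so q_X = 36.7625 − 0.25q_W.
By symmetry q_W = q_X; substituting into the reaction function, 1.25q_X = 36.7625 and q_X = 29.41.
Equilibrium price: P = 368.1 − 2·58.82 = 250.46.

250.46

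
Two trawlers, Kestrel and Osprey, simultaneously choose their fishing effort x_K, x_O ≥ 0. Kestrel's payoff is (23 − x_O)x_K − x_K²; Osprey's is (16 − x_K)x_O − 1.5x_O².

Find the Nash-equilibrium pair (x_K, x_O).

10.6, 1.8

Expanding Kestrel's payoff: 23x_K − x_Ox_K − x_K².
∂π/∂x_K = 23 − x_O − 2x_K = 0, so x_K = 11.5 − 0.5x_O.
Likewise for Osprey: x_O = 16/3 − (1/3)x_K.
Plugging x_O into Kestrel's best response: x_K = 11.5 − 0.5(16/3 − (1/3)x_K) ⇒ (5/6)x_K = 53/6, so x_K = 10.6.
Then x_O = 16/3 − (1/3)·10.6 = 1.8.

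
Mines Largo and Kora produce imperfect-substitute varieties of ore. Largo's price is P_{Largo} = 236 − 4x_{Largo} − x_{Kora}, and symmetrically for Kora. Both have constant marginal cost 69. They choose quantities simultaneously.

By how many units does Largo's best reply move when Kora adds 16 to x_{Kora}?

Mine Largo's profit: π = x_{Largo}(236 − 4x_{Largo} − x_{Kora}) − 69x_{Largo}.
∂π/∂x_{Largo} = 167 − 8x_{Largo} − x_{Kora} = 0 ⇒ x_{Largo} = 20.875 − 0.125x_{Kora}.
The reaction-function slope is −0.125, so a 16-unit rise in x_{Kora} moves x_{Largo} by −0.125 × 16 = −2. Largo's best response falls — the actions are strategic substitutes.

-2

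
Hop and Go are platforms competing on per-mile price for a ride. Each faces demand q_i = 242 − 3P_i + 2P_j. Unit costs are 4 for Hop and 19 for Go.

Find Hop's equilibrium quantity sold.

186.9375

Hop's profit: π = (P_{Hop} − 4)(242 − 3P_{Hop} + 2P_{Go}).
∂π/∂P_{Hop} = 254 − 6P_{Hop} + 2P_{Go} = 0 ⇒ P_{Hop} = 127/3 + (1/3)P_{Go}.
Similarly P_{Go} = 299/6 + (1/3)P_{Hop}.
Substituting the second reaction function into the first: P_{Hop} = 127/3 + (1/3)(299/6 + (1/3)P_{Hop}), which gives (8/9)P_{Hop} = 1061/18 ⇒ P_{Hop} = 66.3125.
Then P_{Go} = 299/6 + (1/3)·66.3125 = 71.9375.
q_{Hop} = 242 − 3·66.3125 + 2·71.9375 = 186.9375.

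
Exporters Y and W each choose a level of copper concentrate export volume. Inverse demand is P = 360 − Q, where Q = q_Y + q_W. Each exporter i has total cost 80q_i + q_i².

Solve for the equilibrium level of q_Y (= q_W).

56

Exporter Y's profit: π = q_Y(360 − (q_Y + q_W)) − 80q_Y − q_Y².
∂π/∂q_Y = 280 − 4q_Y − q_W = 0, so q_Y = 70 − 0.25q_W.
The game is symmetric, so in equilibrium q_W = q_Y: the reaction function gives 1.25q_Y = 70, hence q_Y = 56.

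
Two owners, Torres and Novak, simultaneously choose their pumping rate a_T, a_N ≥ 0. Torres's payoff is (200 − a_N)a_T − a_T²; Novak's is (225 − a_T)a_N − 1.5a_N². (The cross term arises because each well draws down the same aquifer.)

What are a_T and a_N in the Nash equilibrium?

Expanding Torres's payoff: 200a_T − a_Na_T − a_T².
∂π/∂a_T = 200 − a_N − 2a_T = 0, so a_T = 100 − 0.5a_N.
Likewise for Novak: a_N = 75 − (1/3)a_T.
Plugging a_N into Torres's best response: a_T = 100 − 0.5(75 − (1/3)a_T) ⇒ (5/6)a_T = 62.5, so a_T = 75.
Then a_N = 75 − (1/3)·75 = 50.

75, 50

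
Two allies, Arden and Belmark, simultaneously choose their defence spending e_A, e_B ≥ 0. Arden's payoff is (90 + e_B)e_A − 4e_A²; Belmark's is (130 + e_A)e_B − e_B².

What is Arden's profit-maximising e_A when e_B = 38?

Expanding Arden's payoff: 90e_A + e_Be_A − 4e_A².
∂π/∂e_A = 90 + e_B − 8e_A = 0, so e_A = 11.25 + 0.125e_B.
At e_B = 38: e_A = 11.25 + 0.125·38 = 16.

16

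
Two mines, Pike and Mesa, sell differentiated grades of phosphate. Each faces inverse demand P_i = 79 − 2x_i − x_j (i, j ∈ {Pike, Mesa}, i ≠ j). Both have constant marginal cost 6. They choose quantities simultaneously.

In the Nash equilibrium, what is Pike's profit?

426.32

Mine Pike's profit: π = x_{Pike}(79 − 2x_{Pike} − x_{Mesa}) − 6x_{Pike}.
∂π/∂x_{Pike} = 73 − 4x_{Pike} − x_{Mesa} = 0 ⇒ x_{Pike} = 18.25 − 0.25x_{Mesa}.
By symmetry x_{Mesa} = x_{Pike}; substituting into the reaction function, 1.25x_{Pike} = 18.25 and x_{Pike} = 14.6.
P_{Pike} = 79 − 2·14.6 − 14.6 = 35.2.
Profit = (35.2 − 6)·14.6 = 426.32.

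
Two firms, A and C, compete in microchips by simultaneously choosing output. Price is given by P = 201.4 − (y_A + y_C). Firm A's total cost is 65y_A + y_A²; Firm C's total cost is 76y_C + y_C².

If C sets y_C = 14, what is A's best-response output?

30.6

Firm A's profit: π = y_A(201.4 − (y_A + y_C)) − 65y_A − y_A².
∂π/∂y_A = 136.4 − 4y_A − y_C = 0, so y_A = 34.1 − 0.25y_C.
At y_C = 14: y_A = 34.1 − 0.25·14 = 30.6.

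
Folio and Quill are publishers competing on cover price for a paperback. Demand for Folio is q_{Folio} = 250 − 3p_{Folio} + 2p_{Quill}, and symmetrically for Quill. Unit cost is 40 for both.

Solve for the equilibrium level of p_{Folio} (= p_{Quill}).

92.5

Folio's profit: π = (p_{Folio} − 40)(250 − 3p_{Folio} + 2p_{Quill}).
∂π/∂p_{Folio} = 370 − 6p_{Folio} + 2p_{Quill} = 0 ⇒ p_{Folio} = 185/3 + (1/3)p_{Quill}.
Setting p_{Folio} = p_{Quill} in the reaction function: p_{Folio} = 185/3 + (1/3)p_{Folio}, so p_{Folio} = (185/3) / (2/3) = 92.5.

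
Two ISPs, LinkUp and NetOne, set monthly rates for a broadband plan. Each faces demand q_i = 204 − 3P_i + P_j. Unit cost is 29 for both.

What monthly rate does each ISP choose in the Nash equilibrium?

58.2

LinkUp's profit: π = (P_{LinkUp} − 29)(204 − 3P_{LinkUp} + P_{NetOne}).
∂π/∂P_{LinkUp} = 291 − 6P_{LinkUp} + P_{NetOne} = 0 ⇒ P_{LinkUp} = 48.5 + (1/6)P_{NetOne}.
By symmetry P_{NetOne} = P_{LinkUp}; substituting into the reaction function, (5/6)P_{LinkUp} = 48.5 and P_{LinkUp} = 58.2.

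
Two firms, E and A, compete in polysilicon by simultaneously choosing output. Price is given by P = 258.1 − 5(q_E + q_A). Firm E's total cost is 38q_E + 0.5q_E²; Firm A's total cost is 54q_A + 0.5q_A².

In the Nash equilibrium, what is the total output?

26.5125

Firm E's profit: π = q_E(258.1 − 5(q_E + q_A)) − 38q_E − 0.5q_E².
∂π/∂q_E = 220.1 − 11q_E − 5q_A = 0, so q_E = 2201/110 − (5/11)q_A.
By the same steps for A: q_A = 2041/110 − (5/11)q_E.
Solving the two reaction functions simultaneously: (1 − (−5/11)(−5/11))q_E = 2201/110 − (5/11)·(2041/110), so (96/121)q_E = 7003/605 and q_E = 7003/480.
Then q_A = 2041/110 − (5/11)·(7003/480) = 5723/480.
Total output: 7003/480 + 5723/480 = 26.5125.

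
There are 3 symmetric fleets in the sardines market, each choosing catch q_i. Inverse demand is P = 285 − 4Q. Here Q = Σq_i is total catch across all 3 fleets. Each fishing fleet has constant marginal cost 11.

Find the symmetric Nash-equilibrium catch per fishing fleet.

A representative fishing fleet's profit is π_i = q_i(285 − 4Q) − 11q_i, with Q = q_i + Σ_{j≠i} q_j.
First-order condition: 274 − 8q_i − 4Σ_{j≠i} q_j = 0.
With identical fishing fleets, set every q_j = q: then 274 − 8q − 8q = 0, i.e. q = 274/16 = 17.125.

17.125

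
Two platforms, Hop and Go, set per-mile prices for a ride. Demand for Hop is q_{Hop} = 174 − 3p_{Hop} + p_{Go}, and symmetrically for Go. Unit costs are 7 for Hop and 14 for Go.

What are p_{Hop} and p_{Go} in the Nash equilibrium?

39.6, 42.6

Hop's profit: π = (p_{Hop} − 7)(174 − 3p_{Hop} + p_{Go}).
∂π/∂p_{Hop} = 195 − 6p_{Hop} + p_{Go} = 0 ⇒ p_{Hop} = 32.5 + (1/6)p_{Go}.
Similarly p_{Go} = 36 + (1/6)p_{Hop}.
Plugging p_{Go} into Hop's best response: p_{Hop} = 32.5 + (1/6)(36 + (1/6)p_{Hop}) ⇒ (35/36)p_{Hop} = 38.5, so p_{Hop} = 39.6.
Then p_{Go} = 36 + (1/6)·39.6 = 42.6.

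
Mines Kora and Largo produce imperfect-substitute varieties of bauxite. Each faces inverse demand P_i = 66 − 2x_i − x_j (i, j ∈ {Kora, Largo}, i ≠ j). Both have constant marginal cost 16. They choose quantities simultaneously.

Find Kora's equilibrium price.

36

Mine Kora's profit: π = x_{Kora}(66 − 2x_{Kora} − x_{Largo}) − 16x_{Kora}.
∂π/∂x_{Kora} = 50 − 4x_{Kora} − x_{Largo} = 0 ⇒ x_{Kora} = 12.5 − 0.25x_{Largo}.
The game is symmetric, so in equilibrium x_{Largo} = x_{Kora}: the reaction function gives 1.25x_{Kora} = 12.5, hence x_{Kora} = 10.
P_{Kora} = 66 − 2·10 − 10 = 36.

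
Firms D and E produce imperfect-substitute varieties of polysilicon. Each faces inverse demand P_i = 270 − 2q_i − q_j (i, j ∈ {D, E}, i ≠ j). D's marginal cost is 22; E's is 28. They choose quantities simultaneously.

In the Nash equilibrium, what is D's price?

Firm D's profit: π = q_D(270 − 2q_D − q_E) − 22q_D.
∂π/∂q_D = 248 − 4q_D − q_E = 0 ⇒ q_D = 62 − 0.25q_E.
Similarly q_E = 60.5 − 0.25q_D.
Plugging q_E into D's best response: q_D = 62 − 0.25(60.5 − 0.25q_D) ⇒ 0.9375q_D = 46.875, so q_D = 50.
Then q_E = 60.5 − 0.25·50 = 48.
P_D = 270 − 2·50 − 48 = 122.

122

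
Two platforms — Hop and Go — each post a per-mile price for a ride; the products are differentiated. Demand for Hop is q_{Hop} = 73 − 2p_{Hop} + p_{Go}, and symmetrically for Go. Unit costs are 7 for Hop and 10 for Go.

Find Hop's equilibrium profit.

1003.52

Hop's profit: π = (p_{Hop} − 7)(73 − 2p_{Hop} + p_{Go}).
∂π/∂p_{Hop} = 87 − 4p_{Hop} + p_{Go} = 0 ⇒ p_{Hop} = 21.75 + 0.25p_{Go}.
Similarly p_{Go} = 23.25 + 0.25p_{Hop}.
Solving the two reaction functions simultaneously: (1 − (0.25)(0.25))p_{Hop} = 21.75 + 0.25·23.25, so 0.9375p_{Hop} = 27.5625 and p_{Hop} = 29.4.
Then p_{Go} = 23.25 + 0.25·29.4 = 30.6.
q_{Hop} = 73 − 2·29.4 + 30.6 = 44.8.
Profit = (29.4 − 7)·44.8 = 1003.52.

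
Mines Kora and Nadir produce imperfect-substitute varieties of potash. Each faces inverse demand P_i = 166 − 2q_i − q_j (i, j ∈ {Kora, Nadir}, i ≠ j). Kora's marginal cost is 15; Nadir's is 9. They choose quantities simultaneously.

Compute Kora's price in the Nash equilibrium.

Mine Kora's profit: π = q_{Kora}(166 − 2q_{Kora} − q_{Nadir}) − 15q_{Kora}.
∂π/∂q_{Kora} = 151 − 4q_{Kora} − q_{Nadir} = 0 ⇒ q_{Kora} = 37.75 − 0.25q_{Nadir}.
Similarly q_{Nadir} = 39.25 − 0.25q_{Kora}.
Substituting the second reaction function into the first: q_{Kora} = 37.75 − 0.25(39.25 − 0.25q_{Kora}), which gives 0.9375q_{Kora} = 27.9375 ⇒ q_{Kora} = 29.8.
Then q_{Nadir} = 39.25 − 0.25·29.8 = 31.8.
P_{Kora} = 166 − 2·29.8 − 31.8 = 74.6.

74.6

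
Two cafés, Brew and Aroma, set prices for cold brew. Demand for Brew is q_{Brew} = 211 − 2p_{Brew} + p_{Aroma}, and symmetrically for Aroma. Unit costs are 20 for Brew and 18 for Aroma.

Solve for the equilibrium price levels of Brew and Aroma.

83.4, 82.6

Brew's profit: π = (p_{Brew} − 20)(211 − 2p_{Brew} + p_{Aroma}).
∂π/∂p_{Brew} = 251 − 4p_{Brew} + p_{Aroma} = 0 ⇒ p_{Brew} = 62.75 + 0.25p_{Aroma}.
Similarly p_{Aroma} = 61.75 + 0.25p_{Brew}.
Solving the two reaction functions simultaneously: (1 − (0.25)(0.25))p_{Brew} = 62.75 + 0.25·61.75, so 0.9375p_{Brew} = 78.1875 and p_{Brew} = 83.4.
Then p_{Aroma} = 61.75 + 0.25·83.4 = 82.6.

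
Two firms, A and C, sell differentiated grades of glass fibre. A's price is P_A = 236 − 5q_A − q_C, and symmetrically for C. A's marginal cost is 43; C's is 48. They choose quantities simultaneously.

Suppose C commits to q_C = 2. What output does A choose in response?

Firm A's profit: π = q_A(236 − 5q_A − q_C) − 43q_A.
∂π/∂q_A = 193 − 10q_A − q_C = 0 ⇒ q_A = 19.3 − 0.1q_C.
At q_C = 2: q_A = 19.3 − 0.1·2 = 19.1.

19.1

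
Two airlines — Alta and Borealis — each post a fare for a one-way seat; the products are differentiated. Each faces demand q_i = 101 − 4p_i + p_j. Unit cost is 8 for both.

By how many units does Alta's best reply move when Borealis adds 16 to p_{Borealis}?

2

Alta's profit: π = (p_{Alta} − 8)(101 − 4p_{Alta} + p_{Borealis}).
∂π/∂p_{Alta} = 133 − 8p_{Alta} + p_{Borealis} = 0 ⇒ p_{Alta} = 16.625 + 0.125p_{Borealis}.
The reaction-function slope is 0.125, so a 16-unit rise in p_{Borealis} moves p_{Alta} by 0.125 × 16 = 2. Alta's best response rises — the actions are strategic complements.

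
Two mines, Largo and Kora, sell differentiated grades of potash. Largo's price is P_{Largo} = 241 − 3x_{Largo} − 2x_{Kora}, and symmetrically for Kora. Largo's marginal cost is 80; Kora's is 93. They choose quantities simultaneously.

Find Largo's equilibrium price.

Mine Largo's profit: π = x_{Largo}(241 − 3x_{Largo} − 2x_{Kora}) − 80x_{Largo}.
∂π/∂x_{Largo} = 161 − 6x_{Largo} − 2x_{Kora} = 0 ⇒ x_{Largo} = 161/6 − (1/3)x_{Kora}.
Similarly x_{Kora} = 74/3 − (1/3)x_{Largo}.
Solving the two reaction functions simultaneously: (1 − (−1/3)(−1/3))x_{Largo} = 161/6 − (1/3)·(74/3), so (8/9)x_{Largo} = 335/18 and x_{Largo} = 20.9375.
Then x_{Kora} = 74/3 − (1/3)·20.9375 = 17.6875.
P_{Largo} = 241 − 3·20.9375 − 2·17.6875 = 142.8125.

142.8125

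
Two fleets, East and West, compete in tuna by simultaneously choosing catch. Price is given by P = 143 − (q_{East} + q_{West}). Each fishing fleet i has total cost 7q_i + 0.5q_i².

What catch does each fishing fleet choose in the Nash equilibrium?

Fishing fleet East's profit: π = q_{East}(143 − (q_{East} + q_{West})) − 7q_{East} − 0.5q_{East}².
∂π/∂q_{East} = 136 − 3q_{East} − q_{West} = 0, so q_{East} = 136/3 − (1/3)q_{West}.
The game is symmetric, so in equilibrium q_{West} = q_{East}: the reaction function gives (4/3)q_{East} = 136/3, hence q_{East} = 34.

34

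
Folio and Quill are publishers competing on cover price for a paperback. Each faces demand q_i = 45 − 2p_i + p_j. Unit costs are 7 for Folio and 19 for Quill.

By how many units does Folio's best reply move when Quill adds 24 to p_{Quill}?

6

Folio's profit: π = (p_{Folio} − 7)(45 − 2p_{Folio} + p_{Quill}).
∂π/∂p_{Folio} = 59 − 4p_{Folio} + p_{Quill} = 0 ⇒ p_{Folio} = 14.75 + 0.25p_{Quill}.
The reaction-function slope is 0.25, so a 24-unit rise in p_{Quill} moves p_{Folio} by 0.25 × 24 = 6. Folio's best response rises — the actions are strategic complements.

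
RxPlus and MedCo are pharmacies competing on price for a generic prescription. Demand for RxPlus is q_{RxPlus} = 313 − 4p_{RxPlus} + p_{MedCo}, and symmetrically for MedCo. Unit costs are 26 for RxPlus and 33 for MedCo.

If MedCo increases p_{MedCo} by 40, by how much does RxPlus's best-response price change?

5

RxPlus's profit: π = (p_{RxPlus} − 26)(313 − 4p_{RxPlus} + p_{MedCo}).
∂π/∂p_{RxPlus} = 417 − 8p_{RxPlus} + p_{MedCo} = 0 ⇒ p_{RxPlus} = 52.125 + 0.125p_{MedCo}.
The reaction-function slope is 0.125, so a 40-unit rise in p_{MedCo} moves p_{RxPlus} by 0.125 × 40 = 5. RxPlus's best response rises — the actions are strategic complements.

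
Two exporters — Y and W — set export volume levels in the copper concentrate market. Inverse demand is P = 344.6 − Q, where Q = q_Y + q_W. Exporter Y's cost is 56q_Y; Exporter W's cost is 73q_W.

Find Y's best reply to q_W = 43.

Exporter Y's profit: π = q_Y(344.6 − (q_Y + q_W)) − 56q_Y.
∂π/∂q_Y = 288.6 − 2q_Y − q_W = 0, so q_Y = 144.3 − 0.5q_W.
At q_W = 43: q_Y = 144.3 − 0.5·43 = 122.8.

122.8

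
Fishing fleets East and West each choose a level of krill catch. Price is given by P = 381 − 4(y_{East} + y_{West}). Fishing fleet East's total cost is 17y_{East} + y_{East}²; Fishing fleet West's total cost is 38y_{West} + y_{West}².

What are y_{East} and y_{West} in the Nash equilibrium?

Fishing fleet East's profit: π = y_{East}(381 − 4(y_{East} + y_{West})) − 17y_{East} − y_{East}².
∂π/∂y_{East} = 364 − 10y_{East} − 4y_{West} = 0, so y_{East} = 36.4 − 0.4y_{West}.
By the same steps for West: y_{West} = 34.3 − 0.4y_{East}.
Substituting the second reaction function into the first: y_{East} = 36.4 − 0.4(34.3 − 0.4y_{East}), which gives 0.84y_{East} = 22.68 ⇒ y_{East} = 27.
Then y_{West} = 34.3 − 0.4·27 = 23.5.

27, 23.5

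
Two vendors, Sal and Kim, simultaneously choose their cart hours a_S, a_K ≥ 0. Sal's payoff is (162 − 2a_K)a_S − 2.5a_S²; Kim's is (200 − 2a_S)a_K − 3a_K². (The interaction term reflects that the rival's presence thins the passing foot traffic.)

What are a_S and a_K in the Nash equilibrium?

22, 26

Expanding Sal's payoff: 162a_S − 2a_Ka_S − 2.5a_S².
∂π/∂a_S = 162 − 2a_K − 5a_S = 0, so a_S = 32.4 − 0.4a_K.
Likewise for Kim: a_K = 100/3 − (1/3)a_S.
Plugging a_K into Sal's best response: a_S = 32.4 − 0.4(100/3 − (1/3)a_S) ⇒ (13/15)a_S = 286/15, so a_S = 22.
Then a_K = 100/3 − (1/3)·22 = 26.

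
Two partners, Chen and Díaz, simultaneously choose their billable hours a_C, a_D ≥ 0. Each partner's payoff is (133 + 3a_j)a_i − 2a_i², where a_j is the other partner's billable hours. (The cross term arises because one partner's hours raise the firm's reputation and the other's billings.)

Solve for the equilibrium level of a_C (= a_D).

133

Chen's payoff is (133 + 3a_D)a_C − 2a_C².
∂π/∂a_C = 133 + 3a_D − 4a_C = 0, so a_C = 33.25 + 0.75a_D.
By symmetry a_D = a_C; substituting into the reaction function, 0.25a_C = 33.25 and a_C = 133.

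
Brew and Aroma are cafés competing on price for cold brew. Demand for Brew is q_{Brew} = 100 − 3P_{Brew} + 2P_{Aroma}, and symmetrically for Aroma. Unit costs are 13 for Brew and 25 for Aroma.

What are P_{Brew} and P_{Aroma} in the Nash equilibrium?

37, 41.5

Brew's profit: π = (P_{Brew} − 13)(100 − 3P_{Brew} + 2P_{Aroma}).
∂π/∂P_{Brew} = 139 − 6P_{Brew} + 2P_{Aroma} = 0 ⇒ P_{Brew} = 139/6 + (1/3)P_{Aroma}.
Similarly P_{Aroma} = 175/6 + (1/3)P_{Brew}.
Plugging P_{Aroma} into Brew's best response: P_{Brew} = 139/6 + (1/3)(175/6 + (1/3)P_{Brew}) ⇒ (8/9)P_{Brew} = 296/9, so P_{Brew} = 37.
Then P_{Aroma} = 175/6 + (1/3)·37 = 41.5.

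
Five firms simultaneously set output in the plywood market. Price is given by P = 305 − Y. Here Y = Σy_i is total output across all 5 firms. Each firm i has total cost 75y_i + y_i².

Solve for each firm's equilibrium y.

A representative firm's profit is π_i = y_i(305 − Y) − 75y_i − y_i², with Y = y_i + Σ_{j≠i} y_j.
First-order condition: 230 − 4y_i − Σ_{j≠i} y_j = 0.
In a symmetric equilibrium every firm chooses the same y, so Σ_{j≠i} y_j = 4y. The condition becomes 230 − 8y = 0, giving y = 230/8 = 28.75.

28.75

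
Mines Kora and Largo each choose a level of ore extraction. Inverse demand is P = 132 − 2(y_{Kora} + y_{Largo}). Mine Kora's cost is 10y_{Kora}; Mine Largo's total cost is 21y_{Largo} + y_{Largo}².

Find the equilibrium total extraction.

Mine Kora's profit: π = y_{Kora}(132 − 2(y_{Kora} + y_{Largo})) − 10y_{Kora}.
∂π/∂y_{Kora} = 122 − 4y_{Kora} − 2y_{Largo} = 0, so y_{Kora} = 30.5 − 0.5y_{Largo}.
For Largo: ∂π/∂y_{Largo} = 111 − 6y_{Largo} − 2y_{Kora} = 0 ⇒ y_{Largo} = 18.5 − (1/3)y_{Kora}.
Plugging y_{Largo} into Kora's best response: y_{Kora} = 30.5 − 0.5(18.5 − (1/3)y_{Kora}) ⇒ (5/6)y_{Kora} = 21.25, so y_{Kora} = 25.5.
Then y_{Largo} = 18.5 − (1/3)·25.5 = 10.
Total extraction: 25.5 + 10 = 35.5.

35.5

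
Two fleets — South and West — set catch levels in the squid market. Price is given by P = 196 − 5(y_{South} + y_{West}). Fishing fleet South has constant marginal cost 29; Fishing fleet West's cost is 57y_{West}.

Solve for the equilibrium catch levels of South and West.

Fishing fleet South's profit: π = y_{South}(196 − 5(y_{South} + y_{West})) − 29y_{South}.
∂π/∂y_{South} = 167 − 10y_{South} − 5y_{West} = 0, so y_{South} = 16.7 − 0.5y_{West}.
By the same steps for West: y_{West} = 13.9 − 0.5y_{South}.
Substituting the second reaction function into the first: y_{South} = 16.7 − 0.5(13.9 − 0.5y_{South}), which gives 0.75y_{South} = 9.75 ⇒ y_{South} = 13.
Then y_{West} = 13.9 − 0.5·13 = 7.4.

13, 7.4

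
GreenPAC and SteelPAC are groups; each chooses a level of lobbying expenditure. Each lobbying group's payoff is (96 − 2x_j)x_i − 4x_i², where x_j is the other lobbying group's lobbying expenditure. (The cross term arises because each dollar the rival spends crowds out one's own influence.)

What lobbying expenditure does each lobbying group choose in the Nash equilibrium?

GreenPAC's payoff is (96 − 2x_S)x_G − 4x_G².
∂π/∂x_G = 96 − 2x_S − 8x_G = 0, so x_G = 12 − 0.25x_S.
The game is symmetric, so in equilibrium x_S = x_G: the reaction function gives 1.25x_G = 12, hence x_G = 9.6.

9.6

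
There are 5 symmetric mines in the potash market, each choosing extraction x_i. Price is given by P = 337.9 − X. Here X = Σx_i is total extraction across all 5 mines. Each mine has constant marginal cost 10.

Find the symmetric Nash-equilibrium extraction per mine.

A representative mine's profit is π_i = x_i(337.9 − X) − 10x_i, with X = x_i + Σ_{j≠i} x_j.
First-order condition: 327.9 − 2x_i − Σ_{j≠i} x_j = 0.
In a symmetric equilibrium every mine chooses the same x, so Σ_{j≠i} x_j = 4x. The condition becomes 327.9 − 6x = 0, giving x = 327.9/6 = 54.65.

54.65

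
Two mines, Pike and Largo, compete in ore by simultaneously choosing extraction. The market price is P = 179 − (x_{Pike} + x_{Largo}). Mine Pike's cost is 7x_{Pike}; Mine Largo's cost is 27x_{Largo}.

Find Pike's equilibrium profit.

Mine Pike's profit: π = x_{Pike}(179 − (x_{Pike} + x_{Largo})) − 7x_{Pike}.
∂π/∂x_{Pike} = 172 − 2x_{Pike} − x_{Largo} = 0, so x_{Pike} = 86 − 0.5x_{Largo}.
By the same steps for Largo: x_{Largo} = 76 − 0.5x_{Pike}.
Plugging x_{Largo} into Pike's best response: x_{Pike} = 86 − 0.5(76 − 0.5x_{Pike}) ⇒ 0.75x_{Pike} = 48, so x_{Pike} = 64.
Then x_{Largo} = 76 − 0.5·64 = 44.
Price P = 179 − 108 = 71.
Pike's profit: (71 − 7)·64 = 4096.

4096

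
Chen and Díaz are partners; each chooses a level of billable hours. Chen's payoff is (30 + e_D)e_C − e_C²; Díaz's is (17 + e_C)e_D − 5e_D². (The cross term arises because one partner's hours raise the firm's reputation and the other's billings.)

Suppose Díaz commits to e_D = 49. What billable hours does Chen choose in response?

39.5

Expanding Chen's payoff: 30e_C + e_De_C − e_C².
∂π/∂e_C = 30 + e_D − 2e_C = 0, so e_C = 15 + 0.5e_D.
At e_D = 49: e_C = 15 + 0.5·49 = 39.5.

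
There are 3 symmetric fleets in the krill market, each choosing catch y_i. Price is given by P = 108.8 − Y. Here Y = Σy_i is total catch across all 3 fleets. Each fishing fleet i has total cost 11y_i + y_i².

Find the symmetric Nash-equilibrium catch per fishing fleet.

16.3

A representative fishing fleet's profit is π_i = y_i(108.8 − Y) − 11y_i − y_i², with Y = y_i + Σ_{j≠i} y_j.
First-order condition: 97.8 − 4y_i − Σ_{j≠i} y_j = 0.
Imposing symmetry (y_j = y for all j) turns Σ_{j≠i} y_j into 2y, so 97.8 = 6y and y = 16.3.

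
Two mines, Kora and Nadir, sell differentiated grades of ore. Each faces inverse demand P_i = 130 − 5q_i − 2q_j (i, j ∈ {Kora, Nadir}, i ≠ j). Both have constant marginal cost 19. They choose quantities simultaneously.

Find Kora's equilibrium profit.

427.8125

Mine Kora's profit: π = q_{Kora}(130 − 5q_{Kora} − 2q_{Nadir}) − 19q_{Kora}.
∂π/∂q_{Kora} = 111 − 10q_{Kora} − 2q_{Nadir} = 0 ⇒ q_{Kora} = 11.1 − 0.2q_{Nadir}.
By symmetry q_{Nadir} = q_{Kora}; substituting into the reaction function, 1.2q_{Kora} = 11.1 and q_{Kora} = 9.25.
P_{Kora} = 130 − 5·9.25 − 2·9.25 = 65.25.
Profit = (65.25 − 19)·9.25 = 427.8125.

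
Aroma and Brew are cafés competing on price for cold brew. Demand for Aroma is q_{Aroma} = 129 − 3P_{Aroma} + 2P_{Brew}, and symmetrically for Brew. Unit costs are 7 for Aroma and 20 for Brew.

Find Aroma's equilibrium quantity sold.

98.8125

Aroma's profit: π = (P_{Aroma} − 7)(129 − 3P_{Aroma} + 2P_{Brew}).
∂π/∂P_{Aroma} = 150 − 6P_{Aroma} + 2P_{Brew} = 0 ⇒ P_{Aroma} = 25 + (1/3)P_{Brew}.
Similarly P_{Brew} = 31.5 + (1/3)P_{Aroma}.
Substituting the second reaction function into the first: P_{Aroma} = 25 + (1/3)(31.5 + (1/3)P_{Aroma}), which gives (8/9)P_{Aroma} = 35.5 ⇒ P_{Aroma} = 39.9375.
Then P_{Brew} = 31.5 + (1/3)·39.9375 = 44.8125.
q_{Aroma} = 129 − 3·39.9375 + 2·44.8125 = 98.8125.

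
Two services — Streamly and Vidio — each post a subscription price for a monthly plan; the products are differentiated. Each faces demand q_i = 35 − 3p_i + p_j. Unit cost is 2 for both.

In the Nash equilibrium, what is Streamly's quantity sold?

18.6

Streamly's profit: π = (p_{Streamly} − 2)(35 − 3p_{Streamly} + p_{Vidio}).
∂π/∂p_{Streamly} = 41 − 6p_{Streamly} + p_{Vidio} = 0 ⇒ p_{Streamly} = 41/6 + (1/6)p_{Vidio}.
The game is symmetric, so in equilibrium p_{Vidio} = p_{Streamly}: the reaction function gives (5/6)p_{Streamly} = 41/6, hence p_{Streamly} = 8.2.
q_{Streamly} = 35 − 3·8.2 + 8.2 = 18.6.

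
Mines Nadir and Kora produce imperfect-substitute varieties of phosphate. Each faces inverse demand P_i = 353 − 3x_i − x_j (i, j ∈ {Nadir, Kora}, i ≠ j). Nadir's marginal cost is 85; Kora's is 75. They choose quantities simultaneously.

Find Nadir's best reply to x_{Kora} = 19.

Mine Nadir's profit: π = x_{Nadir}(353 − 3x_{Nadir} − x_{Kora}) − 85x_{Nadir}.
∂π/∂x_{Nadir} = 268 − 6x_{Nadir} − x_{Kora} = 0 ⇒ x_{Nadir} = 134/3 − (1/6)x_{Kora}.
At x_{Kora} = 19: x_{Nadir} = 134/3 − (1/6)·19 = 41.5.

41.5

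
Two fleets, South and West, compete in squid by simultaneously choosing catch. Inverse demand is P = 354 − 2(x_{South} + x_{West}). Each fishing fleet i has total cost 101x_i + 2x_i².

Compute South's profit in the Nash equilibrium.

2560.36

Fishing fleet South's profit: π = x_{South}(354 − 2(x_{South} + x_{West})) − 101x_{South} − 2x_{South}².
∂π/∂x_{South} = 253 − 8x_{South} − 2x_{West} = 0, so x_{South} = 31.625 − 0.25x_{West}.
Setting x_{South} = x_{West} in the reaction function: x_{South} = 31.625 − 0.25x_{South}, so x_{South} = 31.625 / 1.25 = 25.3.
Price P = 354 − 2·50.6 = 252.8.
South's profit: (252.8 − 101)·25.3 − 2(25.3)² = 2560.36.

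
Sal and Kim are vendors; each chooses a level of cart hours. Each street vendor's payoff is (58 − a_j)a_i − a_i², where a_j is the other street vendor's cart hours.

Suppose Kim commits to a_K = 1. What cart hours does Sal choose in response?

Sal's payoff is (58 − a_K)a_S − a_S².
∂π/∂a_S = 58 − a_K − 2a_S = 0, so a_S = 29 − 0.5a_K.
At a_K = 1: a_S = 29 − 0.5·1 = 28.5.

28.5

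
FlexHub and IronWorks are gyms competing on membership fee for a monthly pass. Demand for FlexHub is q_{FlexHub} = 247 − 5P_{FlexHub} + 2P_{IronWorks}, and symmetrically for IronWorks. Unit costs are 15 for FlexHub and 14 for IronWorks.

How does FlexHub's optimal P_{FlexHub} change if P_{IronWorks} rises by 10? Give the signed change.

2

FlexHub's profit: π = (P_{FlexHub} − 15)(247 − 5P_{FlexHub} + 2P_{IronWorks}).
∂π/∂P_{FlexHub} = 322 − 10P_{FlexHub} + 2P_{IronWorks} = 0 ⇒ P_{FlexHub} = 32.2 + 0.2P_{IronWorks}.
The reaction-function slope is 0.2, so a 10-unit rise in P_{IronWorks} moves P_{FlexHub} by 0.2 × 10 = 2. FlexHub's best response rises — the actions are strategic complements.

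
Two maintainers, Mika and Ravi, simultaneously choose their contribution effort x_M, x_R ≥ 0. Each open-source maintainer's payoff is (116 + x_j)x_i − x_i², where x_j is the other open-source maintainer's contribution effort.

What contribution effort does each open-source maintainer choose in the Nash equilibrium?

Mika's payoff is (116 + x_R)x_M − x_M².
∂π/∂x_M = 116 + x_R − 2x_M = 0, so x_M = 58 + 0.5x_R.
By symmetry x_R = x_M; substituting into the reaction function, 0.5x_M = 58 and x_M = 116.

116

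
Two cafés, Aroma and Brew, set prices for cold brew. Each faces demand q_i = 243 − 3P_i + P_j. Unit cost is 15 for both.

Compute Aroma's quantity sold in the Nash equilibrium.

127.8

Aroma's profit: π = (P_{Aroma} − 15)(243 − 3P_{Aroma} + P_{Brew}).
∂π/∂P_{Aroma} = 288 − 6P_{Aroma} + P_{Brew} = 0 ⇒ P_{Aroma} = 48 + (1/6)P_{Brew}.
The game is symmetric, so in equilibrium P_{Brew} = P_{Aroma}: the reaction function gives (5/6)P_{Aroma} = 48, hence P_{Aroma} = 57.6.
q_{Aroma} = 243 − 3·57.6 + 57.6 = 127.8.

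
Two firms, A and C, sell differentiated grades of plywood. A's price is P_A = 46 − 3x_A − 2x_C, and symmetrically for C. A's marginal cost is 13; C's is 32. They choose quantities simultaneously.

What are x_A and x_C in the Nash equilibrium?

Firm A's profit: π = x_A(46 − 3x_A − 2x_C) − 13x_A.
∂π/∂x_A = 33 − 6x_A − 2x_C = 0 ⇒ x_A = 5.5 − (1/3)x_C.
Similarly x_C = 7/3 − (1/3)x_A.
Plugging x_C into A's best response: x_A = 5.5 − (1/3)(7/3 − (1/3)x_A) ⇒ (8/9)x_A = 85/18, so x_A = 5.3125.
Then x_C = 7/3 − (1/3)·5.3125 = 0.5625.

5.3125, 0.5625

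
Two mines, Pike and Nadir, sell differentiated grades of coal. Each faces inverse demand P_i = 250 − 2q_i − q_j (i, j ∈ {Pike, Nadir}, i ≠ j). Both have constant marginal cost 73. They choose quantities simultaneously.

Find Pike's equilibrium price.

143.8

Mine Pike's profit: π = q_{Pike}(250 − 2q_{Pike} − q_{Nadir}) − 73q_{Pike}.
∂π/∂q_{Pike} = 177 − 4q_{Pike} − q_{Nadir} = 0 ⇒ q_{Pike} = 44.25 − 0.25q_{Nadir}.
Setting q_{Pike} = q_{Nadir} in the reaction function: q_{Pike} = 44.25 − 0.25q_{Pike}, so q_{Pike} = 44.25 / 1.25 = 35.4.
P_{Pike} = 250 − 2·35.4 − 35.4 = 143.8.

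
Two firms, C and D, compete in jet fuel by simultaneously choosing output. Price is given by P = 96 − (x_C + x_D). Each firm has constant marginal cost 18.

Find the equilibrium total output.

Firm C's profit: π = x_C(96 − (x_C + x_D)) − 18x_C.
∂π/∂x_C = 78 − 2x_C − x_D = 0, so x_C = 39 − 0.5x_D.
Setting x_C = x_D in the reaction function: x_C = 39 − 0.5x_C, so x_C = 39 / 1.5 = 26.
Total output: 26 + 26 = 52.

52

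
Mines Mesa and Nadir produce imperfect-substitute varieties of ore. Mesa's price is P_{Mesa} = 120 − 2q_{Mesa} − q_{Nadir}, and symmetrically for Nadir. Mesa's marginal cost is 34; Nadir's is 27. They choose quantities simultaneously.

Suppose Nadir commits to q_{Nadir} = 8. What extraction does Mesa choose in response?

Mine Mesa's profit: π = q_{Mesa}(120 − 2q_{Mesa} − q_{Nadir}) − 34q_{Mesa}.
∂π/∂q_{Mesa} = 86 − 4q_{Mesa} − q_{Nadir} = 0 ⇒ q_{Mesa} = 21.5 − 0.25q_{Nadir}.
At q_{Nadir} = 8: q_{Mesa} = 21.5 − 0.25·8 = 19.5.

19.5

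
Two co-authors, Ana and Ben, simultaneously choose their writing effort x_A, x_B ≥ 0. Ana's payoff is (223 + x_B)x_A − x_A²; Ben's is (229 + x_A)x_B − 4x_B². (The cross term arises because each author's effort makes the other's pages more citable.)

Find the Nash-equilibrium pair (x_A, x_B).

Expanding Ana's payoff: 223x_A + x_Bx_A − x_A².
∂π/∂x_A = 223 + x_B − 2x_A = 0, so x_A = 111.5 + 0.5x_B.
Likewise for Ben: x_B = 28.625 + 0.125x_A.
Substituting the second reaction function into the first: x_A = 111.5 + 0.5(28.625 + 0.125x_A), which gives 0.9375x_A = 125.8125 ⇒ x_A = 134.2.
Then x_B = 28.625 + 0.125·134.2 = 45.4.

134.2, 45.4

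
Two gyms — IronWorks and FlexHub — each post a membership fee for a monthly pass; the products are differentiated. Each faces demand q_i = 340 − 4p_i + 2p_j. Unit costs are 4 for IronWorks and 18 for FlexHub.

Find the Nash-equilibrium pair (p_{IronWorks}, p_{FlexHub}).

IronWorks's profit: π = (p_{IronWorks} − 4)(340 − 4p_{IronWorks} + 2p_{FlexHub}).
∂π/∂p_{IronWorks} = 356 − 8p_{IronWorks} + 2p_{FlexHub} = 0 ⇒ p_{IronWorks} = 44.5 + 0.25p_{FlexHub}.
Similarly p_{FlexHub} = 51.5 + 0.25p_{IronWorks}.
Substituting the second reaction function into the first: p_{IronWorks} = 44.5 + 0.25(51.5 + 0.25p_{IronWorks}), which gives 0.9375p_{IronWorks} = 57.375 ⇒ p_{IronWorks} = 61.2.
Then p_{FlexHub} = 51.5 + 0.25·61.2 = 66.8.

61.2, 66.8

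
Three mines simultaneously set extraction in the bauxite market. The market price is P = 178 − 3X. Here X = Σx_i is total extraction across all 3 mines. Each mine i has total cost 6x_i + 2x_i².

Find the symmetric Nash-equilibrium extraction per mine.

A representative mine's profit is π_i = x_i(178 − 3X) − 6x_i − 2x_i², with X = x_i + Σ_{j≠i} x_j.
First-order condition: 172 − 10x_i − 3Σ_{j≠i} x_j = 0.
Imposing symmetry (x_j = x for all j) turns Σ_{j≠i} x_j into 2x, so 172 = 16x and x = 10.75.

10.75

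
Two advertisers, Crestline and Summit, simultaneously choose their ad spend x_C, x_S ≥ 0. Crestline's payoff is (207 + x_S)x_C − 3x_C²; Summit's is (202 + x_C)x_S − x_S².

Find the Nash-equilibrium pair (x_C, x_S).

56, 129

Expanding Crestline's payoff: 207x_C + x_Sx_C − 3x_C².
∂π/∂x_C = 207 + x_S − 6x_C = 0, so x_C = 34.5 + (1/6)x_S.
Likewise for Summit: x_S = 101 + 0.5x_C.
Solving the two reaction functions simultaneously: (1 − (1/6)(0.5))x_C = 34.5 + (1/6)·101, so (11/12)x_C = 154/3 and x_C = 56.
Then x_S = 101 + 0.5·56 = 129.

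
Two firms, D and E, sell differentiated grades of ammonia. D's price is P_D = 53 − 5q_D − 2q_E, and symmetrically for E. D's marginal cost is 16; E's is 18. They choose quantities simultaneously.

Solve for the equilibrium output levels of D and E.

3.125, 2.875

Firm D's profit: π = q_D(53 − 5q_D − 2q_E) − 16q_D.
∂π/∂q_D = 37 − 10q_D − 2q_E = 0 ⇒ q_D = 3.7 − 0.2q_E.
Similarly q_E = 3.5 − 0.2q_D.
Solving the two reaction functions simultaneously: (1 − (−0.2)(−0.2))q_D = 3.7 − 0.2·3.5, so 0.96q_D = 3 and q_D = 3.125.
Then q_E = 3.5 − 0.2·3.125 = 2.875.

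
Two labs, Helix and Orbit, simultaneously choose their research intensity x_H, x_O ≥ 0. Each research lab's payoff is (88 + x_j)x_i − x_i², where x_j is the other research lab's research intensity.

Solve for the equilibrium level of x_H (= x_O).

88

Helix's payoff is (88 + x_O)x_H − x_H².
∂π/∂x_H = 88 + x_O − 2x_H = 0, so x_H = 44 + 0.5x_O.
By symmetry x_O = x_H; substituting into the reaction function, 0.5x_H = 44 and x_H = 88.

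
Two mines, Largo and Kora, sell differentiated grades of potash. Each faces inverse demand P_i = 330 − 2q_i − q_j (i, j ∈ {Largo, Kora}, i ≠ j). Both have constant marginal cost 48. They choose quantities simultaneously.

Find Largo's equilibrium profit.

6361.92

Mine Largo's profit: π = q_{Largo}(330 − 2q_{Largo} − q_{Kora}) − 48q_{Largo}.
∂π/∂q_{Largo} = 282 − 4q_{Largo} − q_{Kora} = 0 ⇒ q_{Largo} = 70.5 − 0.25q_{Kora}.
The game is symmetric, so in equilibrium q_{Kora} = q_{Largo}: the reaction function gives 1.25q_{Largo} = 70.5, hence q_{Largo} = 56.4.
P_{Largo} = 330 − 2·56.4 − 56.4 = 160.8.
Profit = (160.8 − 48)·56.4 = 6361.92.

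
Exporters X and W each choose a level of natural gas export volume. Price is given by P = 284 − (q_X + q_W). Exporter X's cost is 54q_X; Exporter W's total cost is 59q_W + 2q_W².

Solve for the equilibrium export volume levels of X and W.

Exporter X's profit: π = q_X(284 − (q_X + q_W)) − 54q_X.
∂π/∂q_X = 230 − 2q_X − q_W = 0, so q_X = 115 − 0.5q_W.
For W: ∂π/∂q_W = 225 − 6q_W − q_X = 0 ⇒ q_W = 37.5 − (1/6)q_X.
Plugging q_W into X's best response: q_X = 115 − 0.5(37.5 − (1/6)q_X) ⇒ (11/12)q_X = 96.25, so q_X = 105.
Then q_W = 37.5 − (1/6)·105 = 20.

105, 20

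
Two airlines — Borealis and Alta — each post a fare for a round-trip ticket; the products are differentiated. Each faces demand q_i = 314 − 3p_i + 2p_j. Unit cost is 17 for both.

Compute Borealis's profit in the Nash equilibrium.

16539.1875

Borealis's profit: π = (p_{Borealis} − 17)(314 − 3p_{Borealis} + 2p_{Alta}).
∂π/∂p_{Borealis} = 365 − 6p_{Borealis} + 2p_{Alta} = 0 ⇒ p_{Borealis} = 365/6 + (1/3)p_{Alta}.
By symmetry p_{Alta} = p_{Borealis}; substituting into the reaction function, (2/3)p_{Borealis} = 365/6 and p_{Borealis} = 91.25.
q_{Borealis} = 314 − 3·91.25 + 2·91.25 = 222.75.
Profit = (91.25 − 17)·222.75 = 16539.1875.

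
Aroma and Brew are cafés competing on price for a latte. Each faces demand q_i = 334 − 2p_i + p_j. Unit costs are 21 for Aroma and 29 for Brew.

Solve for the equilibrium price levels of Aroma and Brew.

126.4, 129.6

Aroma's profit: π = (p_{Aroma} − 21)(334 − 2p_{Aroma} + p_{Brew}).
∂π/∂p_{Aroma} = 376 − 4p_{Aroma} + p_{Brew} = 0 ⇒ p_{Aroma} = 94 + 0.25p_{Brew}.
Similarly p_{Brew} = 98 + 0.25p_{Aroma}.
Plugging p_{Brew} into Aroma's best response: p_{Aroma} = 94 + 0.25(98 + 0.25p_{Aroma}) ⇒ 0.9375p_{Aroma} = 118.5, so p_{Aroma} = 126.4.
Then p_{Brew} = 98 + 0.25·126.4 = 129.6.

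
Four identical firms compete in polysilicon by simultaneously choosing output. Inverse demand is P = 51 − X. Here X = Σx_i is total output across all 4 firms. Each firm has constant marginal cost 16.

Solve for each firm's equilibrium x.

7

A representative firm's profit is π_i = x_i(51 − X) − 16x_i, with X = x_i + Σ_{j≠i} x_j.
First-order condition: 35 − 2x_i − Σ_{j≠i} x_j = 0.
Imposing symmetry (x_j = x for all j) turns Σ_{j≠i} x_j into 3x, so 35 = 5x and x = 7.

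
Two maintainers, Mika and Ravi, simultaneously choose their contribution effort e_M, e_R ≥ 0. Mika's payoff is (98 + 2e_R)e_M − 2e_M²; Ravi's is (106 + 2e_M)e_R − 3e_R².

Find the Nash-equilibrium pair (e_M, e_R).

Expanding Mika's payoff: 98e_M + 2e_Re_M − 2e_M².
∂π/∂e_M = 98 + 2e_R − 4e_M = 0, so e_M = 24.5 + 0.5e_R.
Likewise for Ravi: e_R = 53/3 + (1/3)e_M.
Solving the two reaction functions simultaneously: (1 − (0.5)(1/3))e_M = 24.5 + 0.5·(53/3), so (5/6)e_M = 100/3 and e_M = 40.
Then e_R = 53/3 + (1/3)·40 = 31.

40, 31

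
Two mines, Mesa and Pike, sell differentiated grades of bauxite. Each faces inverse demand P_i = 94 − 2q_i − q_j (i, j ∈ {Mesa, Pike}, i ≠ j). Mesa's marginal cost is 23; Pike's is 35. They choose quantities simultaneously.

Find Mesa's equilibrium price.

Mine Mesa's profit: π = q_{Mesa}(94 − 2q_{Mesa} − q_{Pike}) − 23q_{Mesa}.
∂π/∂q_{Mesa} = 71 − 4q_{Mesa} − q_{Pike} = 0 ⇒ q_{Mesa} = 17.75 − 0.25q_{Pike}.
Similarly q_{Pike} = 14.75 − 0.25q_{Mesa}.
Substituting the second reaction function into the first: q_{Mesa} = 17.75 − 0.25(14.75 − 0.25q_{Mesa}), which gives 0.9375q_{Mesa} = 14.0625 ⇒ q_{Mesa} = 15.
Then q_{Pike} = 14.75 − 0.25·15 = 11.
P_{Mesa} = 94 − 2·15 − 11 = 53.

53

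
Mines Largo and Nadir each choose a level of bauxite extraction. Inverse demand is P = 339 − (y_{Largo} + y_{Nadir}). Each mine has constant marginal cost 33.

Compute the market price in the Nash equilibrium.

135

Mine Largo's profit: π = y_{Largo}(339 − (y_{Largo} + y_{Nadir})) − 33y_{Largo}.
∂π/∂y_{Largo} = 306 − 2y_{Largo} − y_{Nadir} = 0, so y_{Largo} = 153 − 0.5y_{Nadir}.
Setting y_{Largo} = y_{Nadir} in the reaction function: y_{Largo} = 153 − 0.5y_{Largo}, so y_{Largo} = 153 / 1.5 = 102.
Equilibrium price: P = 339 − 204 = 135.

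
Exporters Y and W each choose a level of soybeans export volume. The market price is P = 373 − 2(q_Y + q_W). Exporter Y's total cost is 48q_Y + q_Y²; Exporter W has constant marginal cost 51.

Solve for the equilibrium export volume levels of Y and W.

32.8, 64.1

Exporter Y's profit: π = q_Y(373 − 2(q_Y + q_W)) − 48q_Y − q_Y².
∂π/∂q_Y = 325 − 6q_Y − 2q_W = 0, so q_Y = 325/6 − (1/3)q_W.
For W: ∂π/∂q_W = 322 − 4q_W − 2q_Y = 0 ⇒ q_W = 80.5 − 0.5q_Y.
Plugging q_W into Y's best response: q_Y = 325/6 − (1/3)(80.5 − 0.5q_Y) ⇒ (5/6)q_Y = 82/3, so q_Y = 32.8.
Then q_W = 80.5 − 0.5·32.8 = 64.1.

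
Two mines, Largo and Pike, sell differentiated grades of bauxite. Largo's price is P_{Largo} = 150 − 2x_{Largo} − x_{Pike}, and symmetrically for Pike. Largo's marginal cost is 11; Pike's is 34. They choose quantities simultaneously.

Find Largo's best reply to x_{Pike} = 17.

Mine Largo's profit: π = x_{Largo}(150 − 2x_{Largo} − x_{Pike}) − 11x_{Largo}.
∂π/∂x_{Largo} = 139 − 4x_{Largo} − x_{Pike} = 0 ⇒ x_{Largo} = 34.75 − 0.25x_{Pike}.
At x_{Pike} = 17: x_{Largo} = 34.75 − 0.25·17 = 30.5.

30.5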